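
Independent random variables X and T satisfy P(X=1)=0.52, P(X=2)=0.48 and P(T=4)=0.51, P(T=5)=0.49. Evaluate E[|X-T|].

3.01

E[|X-T|] = Σ_x Σ_t |x-t| · P(X=x)P(T=t)
 = 3·0.2652 + 4·0.2548 + 2·0.2448 + 3·0.2352
 = 0.7956 + 1.0192 + 0.4896 + 0.7056
 = 3.01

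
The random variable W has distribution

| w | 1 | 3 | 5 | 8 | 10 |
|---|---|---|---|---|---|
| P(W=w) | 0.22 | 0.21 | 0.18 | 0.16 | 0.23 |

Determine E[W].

E[W] = Σ w·P(W=w)
 = 1·0.22 + 3·0.21 + 5·0.18 + 8·0.16 + 10·0.23
 = 0.22 + 0.63 + 0.9 + 1.28 + 2.3
 = 5.33

5.33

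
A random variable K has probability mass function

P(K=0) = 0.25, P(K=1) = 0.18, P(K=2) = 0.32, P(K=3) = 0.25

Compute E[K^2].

E[K^2] = Σ k^2·P(K=k)
 = 0·0.25 + 1·0.18 + 4·0.32 + 9·0.25
 = 0 + 0.18 + 1.28 + 2.25
 = 3.71

3.71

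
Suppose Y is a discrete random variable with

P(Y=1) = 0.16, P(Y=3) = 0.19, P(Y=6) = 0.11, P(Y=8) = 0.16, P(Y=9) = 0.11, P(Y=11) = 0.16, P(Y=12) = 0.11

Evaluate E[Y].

6.74

E[Y] = Σ y·P(Y=y)
 = 1·0.16 + 3·0.19 + 6·0.11 + 8·0.16 + 9·0.11 + 11·0.16 + 12·0.11
 = 0.16 + 0.57 + 0.66 + 1.28 + 0.99 + 1.76 + 1.32
 = 6.74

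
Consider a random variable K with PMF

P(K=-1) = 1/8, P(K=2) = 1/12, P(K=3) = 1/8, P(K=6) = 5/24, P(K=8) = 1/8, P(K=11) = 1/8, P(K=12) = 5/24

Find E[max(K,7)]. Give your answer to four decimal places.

8.6667

E[max(K,7)] = Σ max(k,7)·P(K=k)
 = 7·1/8 + 7·1/12 + 7·1/8 + 7·5/24 + 8·1/8 + 11·1/8 + 12·5/24
 = 7/8 + 7/12 + 7/8 + 35/24 + 1 + 11/8 + 5/2
 = 26/3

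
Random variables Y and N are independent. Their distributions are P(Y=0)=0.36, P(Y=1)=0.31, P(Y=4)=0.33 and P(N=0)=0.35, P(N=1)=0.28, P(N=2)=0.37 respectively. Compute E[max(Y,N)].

2.1119

E[max(Y,N)] = Σ_y Σ_n max(y,n) · P(Y=y)P(N=n)
 = 0·0.126 + 1·0.1008 + 2·0.1332 + 1·0.1085 + 1·0.0868 + 2·0.1147 + 4·0.1155 + 4·0.0924 + 4·0.1221
 = 0 + 0.1008 + 0.2664 + 0.1085 + 0.0868 + 0.2294 + 0.462 + 0.3696 + 0.4884
 = 2.1119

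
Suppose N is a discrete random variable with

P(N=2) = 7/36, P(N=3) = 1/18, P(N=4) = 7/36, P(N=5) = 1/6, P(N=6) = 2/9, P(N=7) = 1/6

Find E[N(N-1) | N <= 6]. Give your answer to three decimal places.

P(N <= 6) = 7/36 + 1/18 + 7/36 + 1/6 + 2/9 = 5/6.
E[N(N-1) | N <= 6] = [2·7/36 + 6·1/18 + 12·7/36 + 20·1/6 + 30·2/9] / (5/6)
 = 235/18 / (5/6)
 = 47/3

15.667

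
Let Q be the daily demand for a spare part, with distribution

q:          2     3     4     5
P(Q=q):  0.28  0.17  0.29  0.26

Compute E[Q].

E[Q] = Σ q·P(Q=q)
 = 2·0.28 + 3·0.17 + 4·0.29 + 5·0.26
 = 0.56 + 0.51 + 1.16 + 1.3
 = 3.53

3.53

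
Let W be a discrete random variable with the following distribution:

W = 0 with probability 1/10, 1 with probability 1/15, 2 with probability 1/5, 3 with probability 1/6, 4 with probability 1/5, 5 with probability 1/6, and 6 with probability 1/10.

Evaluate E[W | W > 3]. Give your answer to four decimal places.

P(W > 3) = 1/5 + 1/6 + 1/10 = 7/15.
E[W | W > 3] = [4·1/5 + 5·1/6 + 6·1/10] / (7/15)
 = 67/30 / (7/15)
 = 67/14

4.7857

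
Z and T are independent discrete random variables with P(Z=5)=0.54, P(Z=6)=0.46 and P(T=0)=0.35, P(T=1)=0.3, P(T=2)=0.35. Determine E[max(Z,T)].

5.46

E[max(Z,T)] = Σ_z Σ_t max(z,t) · P(Z=z)P(T=t)
 = 5·0.189 + 5·0.162 + 5·0.189 + 6·0.161 + 6·0.138 + 6·0.161
 = 0.945 + 0.81 + 0.945 + 0.966 + 0.828 + 0.966
 = 5.46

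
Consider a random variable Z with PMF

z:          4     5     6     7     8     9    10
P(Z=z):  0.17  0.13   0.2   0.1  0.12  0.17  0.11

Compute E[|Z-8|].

1.96

E[|Z-8|] = Σ |z-8|·P(Z=z)
 = 4·0.17 + 3·0.13 + 2·0.2 + 1·0.1 + 0·0.12 + 1·0.17 + 2·0.11
 = 0.68 + 0.39 + 0.4 + 0.1 + 0 + 0.17 + 0.22
 = 1.96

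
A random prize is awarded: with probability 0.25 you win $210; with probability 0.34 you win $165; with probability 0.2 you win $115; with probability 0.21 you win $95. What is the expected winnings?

151.55

E[payout] = 210·0.25 + 165·0.34 + 115·0.2 + 95·0.21
 = 52.5 + 56.1 + 23 + 19.95
 = 151.55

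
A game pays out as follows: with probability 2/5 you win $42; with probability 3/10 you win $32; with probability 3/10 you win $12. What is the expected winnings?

E[payout] = 42·2/5 + 32·3/10 + 12·3/10
 = 84/5 + 48/5 + 18/5
 = 30

30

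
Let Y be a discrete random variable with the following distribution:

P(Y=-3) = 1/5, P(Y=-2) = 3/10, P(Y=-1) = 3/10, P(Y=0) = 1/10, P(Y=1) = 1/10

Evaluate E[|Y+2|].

1

E[|Y+2|] = Σ |y+2|·P(Y=y)
 = 1·1/5 + 0·3/10 + 1·3/10 + 2·1/10 + 3·1/10
 = 1/5 + 0 + 3/10 + 1/5 + 3/10
 = 1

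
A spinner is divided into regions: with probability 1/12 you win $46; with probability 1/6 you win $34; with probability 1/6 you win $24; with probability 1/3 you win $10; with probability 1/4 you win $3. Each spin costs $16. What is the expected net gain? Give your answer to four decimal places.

E[payout] = 46·1/12 + 34·1/6 + 24·1/6 + 10·1/3 + 3·1/4
 = 23/6 + 17/3 + 4 + 10/3 + 3/4
 = 211/12
Net = 211/12 - 16 = 19/12

1.5833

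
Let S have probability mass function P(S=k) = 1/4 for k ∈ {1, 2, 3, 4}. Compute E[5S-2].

10.5

E[5S-2] = Σ (5s-2)·P(S=s)
 = 3·1/4 + 8·1/4 + 13·1/4 + 18·1/4
 = 3/4 + 2 + 13/4 + 9/2
 = 21/2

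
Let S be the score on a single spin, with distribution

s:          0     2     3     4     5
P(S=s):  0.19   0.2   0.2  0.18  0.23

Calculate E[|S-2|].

1.63

E[|S-2|] = Σ |s-2|·P(S=s)
 = 2·0.19 + 0·0.2 + 1·0.2 + 2·0.18 + 3·0.23
 = 0.38 + 0 + 0.2 + 0.36 + 0.69
 = 1.63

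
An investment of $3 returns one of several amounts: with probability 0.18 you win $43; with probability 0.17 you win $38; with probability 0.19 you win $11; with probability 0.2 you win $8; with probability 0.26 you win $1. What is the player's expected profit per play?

E[payout] = 43·0.18 + 38·0.17 + 11·0.19 + 8·0.2 + 1·0.26
 = 7.74 + 6.46 + 2.09 + 1.6 + 0.26
 = 18.15
Net = 18.15 - 3 = 15.15

15.15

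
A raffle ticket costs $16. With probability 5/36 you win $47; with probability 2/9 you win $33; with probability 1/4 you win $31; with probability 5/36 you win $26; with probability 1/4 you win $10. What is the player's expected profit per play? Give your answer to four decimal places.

E[payout] = 47·5/36 + 33·2/9 + 31·1/4 + 26·5/36 + 10·1/4
 = 235/36 + 22/3 + 31/4 + 65/18 + 5/2
 = 499/18
Net = 499/18 - 16 = 211/18

11.7222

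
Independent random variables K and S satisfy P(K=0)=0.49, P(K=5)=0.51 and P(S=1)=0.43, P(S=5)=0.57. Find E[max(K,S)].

E[max(K,S)] = Σ_k Σ_s max(k,s) · P(K=k)P(S=s)
 = 1·0.2107 + 5·0.2793 + 5·0.2193 + 5·0.2907
 = 0.2107 + 1.3965 + 1.0965 + 1.4535
 = 4.1572

4.1572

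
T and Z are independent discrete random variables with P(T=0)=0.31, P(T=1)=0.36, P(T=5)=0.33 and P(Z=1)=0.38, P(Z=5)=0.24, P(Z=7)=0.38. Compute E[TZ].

E[TZ] = Σ_t Σ_z tz · P(T=t)P(Z=z)
 = 0·0.1178 + 0·0.0744 + 0·0.1178 + 1·0.1368 + 5·0.0864 + 7·0.1368 + 5·0.1254 + 25·0.0792 + 35·0.1254
 = 0 + 0 + 0 + 0.1368 + 0.432 + 0.9576 + 0.627 + 1.98 + 4.389
 = 8.5224

8.5224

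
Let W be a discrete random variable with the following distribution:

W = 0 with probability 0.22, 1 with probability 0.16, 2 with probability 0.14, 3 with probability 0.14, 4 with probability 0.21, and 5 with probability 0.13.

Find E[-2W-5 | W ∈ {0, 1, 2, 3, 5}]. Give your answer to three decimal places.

-8.823

P(W ∈ {0, 1, 2, 3, 5}) = 0.22 + 0.16 + 0.14 + 0.14 + 0.13 = 0.79.
E[-2W-5 | W ∈ {0, 1, 2, 3, 5}] = [(-5)·0.22 + (-7)·0.16 + (-9)·0.14 + (-11)·0.14 + (-15)·0.13] / 0.79
 = -6.97 / 0.79
 = -697/79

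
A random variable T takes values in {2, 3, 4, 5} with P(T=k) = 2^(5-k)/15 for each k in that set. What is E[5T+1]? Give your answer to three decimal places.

E[5T+1] = Σ (5t+1)·P(T=t)
 = 11·8/15 + 16·4/15 + 21·2/15 + 26·1/15
 = 88/15 + 64/15 + 14/5 + 26/15
 = 44/3

14.667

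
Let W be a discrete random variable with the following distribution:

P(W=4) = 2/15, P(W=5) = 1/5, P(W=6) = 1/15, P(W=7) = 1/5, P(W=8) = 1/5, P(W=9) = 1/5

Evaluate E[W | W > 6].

P(W > 6) = 1/5 + 1/5 + 1/5 = 3/5.
E[W | W > 6] = [7·1/5 + 8·1/5 + 9·1/5] / (3/5)
 = 24/5 / (3/5)
 = 8

8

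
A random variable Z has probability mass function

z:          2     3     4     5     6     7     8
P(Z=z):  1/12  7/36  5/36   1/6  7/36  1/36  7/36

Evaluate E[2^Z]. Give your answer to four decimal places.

75.2222

E[2^Z] = Σ 2^z·P(Z=z)
 = 4·1/12 + 8·7/36 + 16·5/36 + 32·1/6 + 64·7/36 + 128·1/36 + 256·7/36
 = 1/3 + 14/9 + 20/9 + 16/3 + 112/9 + 32/9 + 448/9
 = 677/9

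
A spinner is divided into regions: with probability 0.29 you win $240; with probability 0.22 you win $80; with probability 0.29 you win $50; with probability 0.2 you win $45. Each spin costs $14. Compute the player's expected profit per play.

96.7

E[payout] = 240·0.29 + 80·0.22 + 50·0.29 + 45·0.2
 = 69.6 + 17.6 + 14.5 + 9
 = 110.7
Net = 110.7 - 14 = 96.7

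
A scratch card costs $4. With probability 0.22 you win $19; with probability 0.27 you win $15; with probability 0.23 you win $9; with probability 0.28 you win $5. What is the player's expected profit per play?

E[payout] = 19·0.22 + 15·0.27 + 9·0.23 + 5·0.28
 = 4.18 + 4.05 + 2.07 + 1.4
 = 11.7
Net = 11.7 - 4 = 7.7

7.7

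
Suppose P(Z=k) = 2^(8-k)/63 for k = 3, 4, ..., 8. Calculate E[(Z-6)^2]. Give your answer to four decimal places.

E[(Z-6)^2] = Σ (z-6)^2·P(Z=z)
 = 9·32/63 + 4·16/63 + 1·8/63 + 0·4/63 + 1·2/63 + 4·1/63
 = 32/7 + 64/63 + 8/63 + 0 + 2/63 + 4/63
 = 122/21

5.8095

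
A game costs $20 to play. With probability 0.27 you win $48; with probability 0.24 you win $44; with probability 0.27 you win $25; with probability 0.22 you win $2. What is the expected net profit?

E[payout] = 48·0.27 + 44·0.24 + 25·0.27 + 2·0.22
 = 12.96 + 10.56 + 6.75 + 0.44
 = 30.71
Net = 30.71 - 20 = 10.71

10.71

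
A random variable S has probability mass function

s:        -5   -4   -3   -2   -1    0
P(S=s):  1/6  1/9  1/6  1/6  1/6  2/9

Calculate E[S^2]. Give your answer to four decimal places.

8.2778

E[S^2] = Σ s^2·P(S=s)
 = 25·1/6 + 16·1/9 + 9·1/6 + 4·1/6 + 1·1/6 + 0·2/9
 = 25/6 + 16/9 + 3/2 + 2/3 + 1/6 + 0
 = 149/18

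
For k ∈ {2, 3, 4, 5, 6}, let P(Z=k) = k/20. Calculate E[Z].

E[Z] = Σ z·P(Z=z)
 = 2·1/10 + 3·3/20 + 4·1/5 + 5·1/4 + 6·3/10
 = 1/5 + 9/20 + 4/5 + 5/4 + 9/5
 = 9/2

4.5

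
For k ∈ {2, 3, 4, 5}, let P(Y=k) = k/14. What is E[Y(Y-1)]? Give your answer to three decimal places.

12.143

E[Y(Y-1)] = Σ y(y-1)·P(Y=y)
 = 2·1/7 + 6·3/14 + 12·2/7 + 20·5/14
 = 2/7 + 9/7 + 24/7 + 50/7
 = 85/7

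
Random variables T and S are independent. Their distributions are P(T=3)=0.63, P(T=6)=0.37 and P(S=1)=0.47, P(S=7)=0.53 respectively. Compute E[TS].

17.1798

E[TS] = Σ_t Σ_s ts · P(T=t)P(S=s)
 = 3·0.2961 + 21·0.3339 + 6·0.1739 + 42·0.1961
 = 0.8883 + 7.0119 + 1.0434 + 8.2362
 = 17.1798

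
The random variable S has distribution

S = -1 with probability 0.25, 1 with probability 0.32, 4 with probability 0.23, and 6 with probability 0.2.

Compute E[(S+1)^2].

E[(S+1)^2] = Σ (s+1)^2·P(S=s)
 = 0·0.25 + 4·0.32 + 25·0.23 + 49·0.2
 = 0 + 1.28 + 5.75 + 9.8
 = 16.83

16.83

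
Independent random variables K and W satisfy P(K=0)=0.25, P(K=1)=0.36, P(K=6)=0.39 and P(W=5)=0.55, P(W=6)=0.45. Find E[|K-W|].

E[|K-W|] = Σ_k Σ_w |k-w| · P(K=k)P(W=w)
 = 5·0.1375 + 6·0.1125 + 4·0.198 + 5·0.162 + 1·0.2145 + 0·0.1755
 = 0.6875 + 0.675 + 0.792 + 0.81 + 0.2145 + 0
 = 3.179

3.179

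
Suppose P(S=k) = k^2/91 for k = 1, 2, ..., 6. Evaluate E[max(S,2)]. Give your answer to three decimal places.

4.857

E[max(S,2)] = Σ max(s,2)·P(S=s)
 = 2·1/91 + 2·4/91 + 3·9/91 + 4·16/91 + 5·25/91 + 6·36/91
 = 2/91 + 8/91 + 27/91 + 64/91 + 125/91 + 216/91
 = 34/7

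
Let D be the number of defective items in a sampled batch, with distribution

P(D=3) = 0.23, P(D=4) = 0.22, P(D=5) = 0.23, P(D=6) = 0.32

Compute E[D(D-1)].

18.22

E[D(D-1)] = Σ d(d-1)·P(D=d)
 = 6·0.23 + 12·0.22 + 20·0.23 + 30·0.32
 = 1.38 + 2.64 + 4.6 + 9.6
 = 18.22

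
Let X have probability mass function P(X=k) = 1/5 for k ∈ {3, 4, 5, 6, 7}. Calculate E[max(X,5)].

E[max(X,5)] = Σ max(x,5)·P(X=x)
 = 5·1/5 + 5·1/5 + 5·1/5 + 6·1/5 + 7·1/5
 = 1 + 1 + 1 + 6/5 + 7/5
 = 28/5

5.6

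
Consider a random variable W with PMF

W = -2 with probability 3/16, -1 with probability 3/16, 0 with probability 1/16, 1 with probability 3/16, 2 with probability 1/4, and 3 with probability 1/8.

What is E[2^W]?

E[2^W] = Σ 2^w·P(W=w)
 = 1/4·3/16 + 1/2·3/16 + 1·1/16 + 2·3/16 + 4·1/4 + 8·1/8
 = 3/64 + 3/32 + 1/16 + 3/8 + 1 + 1
 = 165/64

2.578125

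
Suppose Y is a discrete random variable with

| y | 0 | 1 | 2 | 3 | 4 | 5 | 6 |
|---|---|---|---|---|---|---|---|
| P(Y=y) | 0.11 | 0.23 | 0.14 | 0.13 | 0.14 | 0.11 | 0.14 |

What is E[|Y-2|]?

E[|Y-2|] = Σ |y-2|·P(Y=y)
 = 2·0.11 + 1·0.23 + 0·0.14 + 1·0.13 + 2·0.14 + 3·0.11 + 4·0.14
 = 0.22 + 0.23 + 0 + 0.13 + 0.28 + 0.33 + 0.56
 = 1.75

1.75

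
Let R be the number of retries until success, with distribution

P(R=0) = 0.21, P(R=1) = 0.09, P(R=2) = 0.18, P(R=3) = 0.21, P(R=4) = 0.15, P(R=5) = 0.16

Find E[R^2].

9.1

E[R^2] = Σ r^2·P(R=r)
 = 0·0.21 + 1·0.09 + 4·0.18 + 9·0.21 + 16·0.15 + 25·0.16
 = 0 + 0.09 + 0.72 + 1.89 + 2.4 + 4
 = 9.1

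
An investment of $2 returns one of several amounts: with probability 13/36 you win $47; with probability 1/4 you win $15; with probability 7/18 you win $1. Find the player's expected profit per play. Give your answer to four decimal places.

E[payout] = 47·13/36 + 15·1/4 + 1·7/18
 = 611/36 + 15/4 + 7/18
 = 190/9
Net = 190/9 - 2 = 172/9

19.1111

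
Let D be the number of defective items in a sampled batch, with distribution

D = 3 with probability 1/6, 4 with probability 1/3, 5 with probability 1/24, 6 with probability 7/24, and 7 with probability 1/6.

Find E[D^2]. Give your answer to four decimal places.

E[D^2] = Σ d^2·P(D=d)
 = 9·1/6 + 16·1/3 + 25·1/24 + 36·7/24 + 49·1/6
 = 3/2 + 16/3 + 25/24 + 21/2 + 49/6
 = 637/24

26.5417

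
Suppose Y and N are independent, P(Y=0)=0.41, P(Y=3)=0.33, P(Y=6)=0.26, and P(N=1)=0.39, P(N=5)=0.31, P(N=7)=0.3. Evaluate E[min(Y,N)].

E[min(Y,N)] = Σ_y Σ_n min(y,n) · P(Y=y)P(N=n)
 = 0·0.1599 + 0·0.1271 + 0·0.123 + 1·0.1287 + 3·0.1023 + 3·0.099 + 1·0.1014 + 5·0.0806 + 6·0.078
 = 0 + 0 + 0 + 0.1287 + 0.3069 + 0.297 + 0.1014 + 0.403 + 0.468
 = 1.705

1.705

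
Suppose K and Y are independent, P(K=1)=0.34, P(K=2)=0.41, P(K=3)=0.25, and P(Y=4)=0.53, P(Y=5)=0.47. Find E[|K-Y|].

2.56

E[|K-Y|] = Σ_k Σ_y |k-y| · P(K=k)P(Y=y)
 = 3·0.1802 + 4·0.1598 + 2·0.2173 + 3·0.1927 + 1·0.1325 + 2·0.1175
 = 0.5406 + 0.6392 + 0.4346 + 0.5781 + 0.1325 + 0.235
 = 2.56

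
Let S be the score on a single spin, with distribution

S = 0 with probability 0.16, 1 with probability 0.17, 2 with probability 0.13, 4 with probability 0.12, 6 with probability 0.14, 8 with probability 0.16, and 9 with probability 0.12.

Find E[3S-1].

11.33

E[3S-1] = Σ (3s-1)·P(S=s)
 = (-1)·0.16 + 2·0.17 + 5·0.13 + 11·0.12 + 17·0.14 + 23·0.16 + 26·0.12
 = (-0.16) + 0.34 + 0.65 + 1.32 + 2.38 + 3.68 + 3.12
 = 11.33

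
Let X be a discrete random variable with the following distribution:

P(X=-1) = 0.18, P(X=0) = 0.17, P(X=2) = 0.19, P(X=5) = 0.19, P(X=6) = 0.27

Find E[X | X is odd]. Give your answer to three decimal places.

2.081

P(X is odd) = 0.18 + 0.19 = 0.37.
E[X | X is odd] = [(-1)·0.18 + 5·0.19] / 0.37
 = 0.77 / 0.37
 = 77/37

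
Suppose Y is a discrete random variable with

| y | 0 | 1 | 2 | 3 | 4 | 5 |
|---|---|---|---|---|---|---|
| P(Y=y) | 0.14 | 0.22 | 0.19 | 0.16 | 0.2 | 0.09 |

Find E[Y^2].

E[Y^2] = Σ y^2·P(Y=y)
 = 0·0.14 + 1·0.22 + 4·0.19 + 9·0.16 + 16·0.2 + 25·0.09
 = 0 + 0.22 + 0.76 + 1.44 + 3.2 + 2.25
 = 7.87

7.87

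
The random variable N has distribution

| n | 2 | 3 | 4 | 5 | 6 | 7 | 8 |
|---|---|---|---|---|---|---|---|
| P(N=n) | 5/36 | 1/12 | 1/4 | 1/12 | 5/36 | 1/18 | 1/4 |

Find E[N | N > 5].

7.25

P(N > 5) = 5/36 + 1/18 + 1/4 = 4/9.
E[N | N > 5] = [6·5/36 + 7·1/18 + 8·1/4] / (4/9)
 = 29/9 / (4/9)
 = 29/4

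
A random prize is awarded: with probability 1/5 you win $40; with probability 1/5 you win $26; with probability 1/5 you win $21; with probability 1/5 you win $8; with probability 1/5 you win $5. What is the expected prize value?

E[payout] = 40·1/5 + 26·1/5 + 21·1/5 + 8·1/5 + 5·1/5
 = 8 + 26/5 + 21/5 + 8/5 + 1
 = 20

20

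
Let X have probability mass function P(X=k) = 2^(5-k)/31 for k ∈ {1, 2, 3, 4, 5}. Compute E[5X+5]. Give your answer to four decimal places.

14.1935

E[5X+5] = Σ (5x+5)·P(X=x)
 = 10·16/31 + 15·8/31 + 20·4/31 + 25·2/31 + 30·1/31
 = 160/31 + 120/31 + 80/31 + 50/31 + 30/31
 = 440/31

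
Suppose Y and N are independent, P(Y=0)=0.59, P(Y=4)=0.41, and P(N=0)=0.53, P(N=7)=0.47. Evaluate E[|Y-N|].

E[|Y-N|] = Σ_y Σ_n |y-n| · P(Y=y)P(N=n)
 = 0·0.3127 + 7·0.2773 + 4·0.2173 + 3·0.1927
 = 0 + 1.9411 + 0.8692 + 0.5781
 = 3.3884

3.3884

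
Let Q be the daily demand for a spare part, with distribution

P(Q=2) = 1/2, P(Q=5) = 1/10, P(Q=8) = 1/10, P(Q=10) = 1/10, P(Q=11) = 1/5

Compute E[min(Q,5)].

E[min(Q,5)] = Σ min(q,5)·P(Q=q)
 = 2·1/2 + 5·1/10 + 5·1/10 + 5·1/10 + 5·1/5
 = 1 + 1/2 + 1/2 + 1/2 + 1
 = 7/2

3.5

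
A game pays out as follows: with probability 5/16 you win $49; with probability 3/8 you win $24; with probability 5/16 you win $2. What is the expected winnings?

E[payout] = 49·5/16 + 24·3/8 + 2·5/16
 = 245/16 + 9 + 5/8
 = 399/16

24.9375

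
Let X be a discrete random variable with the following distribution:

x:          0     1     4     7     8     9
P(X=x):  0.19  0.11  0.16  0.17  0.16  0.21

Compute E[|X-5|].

3.21

E[|X-5|] = Σ |x-5|·P(X=x)
 = 5·0.19 + 4·0.11 + 1·0.16 + 2·0.17 + 3·0.16 + 4·0.21
 = 0.95 + 0.44 + 0.16 + 0.34 + 0.48 + 0.84
 = 3.21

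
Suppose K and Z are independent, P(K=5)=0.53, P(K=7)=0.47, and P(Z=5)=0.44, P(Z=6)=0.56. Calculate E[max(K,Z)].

6.2368

E[max(K,Z)] = Σ_k Σ_z max(k,z) · P(K=k)P(Z=z)
 = 5·0.2332 + 6·0.2968 + 7·0.2068 + 7·0.2632
 = 1.166 + 1.7808 + 1.4476 + 1.8424
 = 6.2368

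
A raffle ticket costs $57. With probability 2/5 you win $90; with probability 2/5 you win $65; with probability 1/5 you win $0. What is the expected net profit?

5

E[payout] = 90·2/5 + 65·2/5 + 0·1/5
 = 36 + 26 + 0
 = 62
Net = 62 - 57 = 5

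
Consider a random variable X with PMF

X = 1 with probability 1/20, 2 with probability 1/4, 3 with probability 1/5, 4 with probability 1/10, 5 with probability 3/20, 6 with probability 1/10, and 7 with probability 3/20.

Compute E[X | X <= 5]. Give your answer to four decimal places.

3.0667

P(X <= 5) = 1/20 + 1/4 + 1/5 + 1/10 + 3/20 = 3/4.
E[X | X <= 5] = [1·1/20 + 2·1/4 + 3·1/5 + 4·1/10 + 5·3/20] / (3/4)
 = 23/10 / (3/4)
 = 46/15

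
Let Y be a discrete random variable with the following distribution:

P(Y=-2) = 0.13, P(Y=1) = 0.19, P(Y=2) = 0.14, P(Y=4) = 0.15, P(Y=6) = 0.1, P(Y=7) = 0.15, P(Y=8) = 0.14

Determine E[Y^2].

E[Y^2] = Σ y^2·P(Y=y)
 = 4·0.13 + 1·0.19 + 4·0.14 + 16·0.15 + 36·0.1 + 49·0.15 + 64·0.14
 = 0.52 + 0.19 + 0.56 + 2.4 + 3.6 + 7.35 + 8.96
 = 23.58

23.58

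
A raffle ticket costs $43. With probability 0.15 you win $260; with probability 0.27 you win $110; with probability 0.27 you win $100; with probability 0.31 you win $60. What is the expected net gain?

E[payout] = 260·0.15 + 110·0.27 + 100·0.27 + 60·0.31
 = 39 + 29.7 + 27 + 18.6
 = 114.3
Net = 114.3 - 43 = 71.3

71.3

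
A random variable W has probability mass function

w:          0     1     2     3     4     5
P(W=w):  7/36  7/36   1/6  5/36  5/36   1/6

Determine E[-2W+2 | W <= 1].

P(W <= 1) = 7/36 + 7/36 = 7/18.
E[-2W+2 | W <= 1] = [2·7/36 + 0·7/36] / (7/18)
 = 7/18 / (7/18)
 = 1

1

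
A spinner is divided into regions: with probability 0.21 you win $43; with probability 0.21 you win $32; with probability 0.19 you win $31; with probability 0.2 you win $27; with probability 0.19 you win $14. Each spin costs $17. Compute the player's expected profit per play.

E[payout] = 43·0.21 + 32·0.21 + 31·0.19 + 27·0.2 + 14·0.19
 = 9.03 + 6.72 + 5.89 + 5.4 + 2.66
 = 29.7
Net = 29.7 - 17 = 12.7

12.7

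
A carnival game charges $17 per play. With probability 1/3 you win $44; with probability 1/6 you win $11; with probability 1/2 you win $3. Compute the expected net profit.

E[payout] = 44·1/3 + 11·1/6 + 3·1/2
 = 44/3 + 11/6 + 3/2
 = 18
Net = 18 - 17 = 1

1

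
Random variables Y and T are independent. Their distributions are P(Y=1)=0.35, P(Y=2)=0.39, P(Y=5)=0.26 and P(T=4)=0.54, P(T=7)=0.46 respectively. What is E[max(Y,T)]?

5.5204

E[max(Y,T)] = Σ_y Σ_t max(y,t) · P(Y=y)P(T=t)
 = 4·0.189 + 7·0.161 + 4·0.2106 + 7·0.1794 + 5·0.1404 + 7·0.1196
 = 0.756 + 1.127 + 0.8424 + 1.2558 + 0.702 + 0.8372
 = 5.5204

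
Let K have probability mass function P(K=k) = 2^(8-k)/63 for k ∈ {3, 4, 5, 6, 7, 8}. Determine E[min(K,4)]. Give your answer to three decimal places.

3.492

E[min(K,4)] = Σ min(k,4)·P(K=k)
 = 3·32/63 + 4·16/63 + 4·8/63 + 4·4/63 + 4·2/63 + 4·1/63
 = 32/21 + 64/63 + 32/63 + 16/63 + 8/63 + 4/63
 = 220/63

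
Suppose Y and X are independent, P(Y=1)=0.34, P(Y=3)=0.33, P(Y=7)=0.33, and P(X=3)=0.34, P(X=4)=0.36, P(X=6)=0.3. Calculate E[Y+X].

7.9

E[Y+X] = Σ_y Σ_x (y+x) · P(Y=y)P(X=x)
 = 4·0.1156 + 5·0.1224 + 7·0.102 + 6·0.1122 + 7·0.1188 + 9·0.099 + 10·0.1122 + 11·0.1188 + 13·0.099
 = 0.4624 + 0.612 + 0.714 + 0.6732 + 0.8316 + 0.891 + 1.122 + 1.3068 + 1.287
 = 7.9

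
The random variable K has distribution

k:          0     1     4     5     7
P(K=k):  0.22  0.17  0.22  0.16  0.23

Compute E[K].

3.46

E[K] = Σ k·P(K=k)
 = 0·0.22 + 1·0.17 + 4·0.22 + 5·0.16 + 7·0.23
 = 0 + 0.17 + 0.88 + 0.8 + 1.61
 = 3.46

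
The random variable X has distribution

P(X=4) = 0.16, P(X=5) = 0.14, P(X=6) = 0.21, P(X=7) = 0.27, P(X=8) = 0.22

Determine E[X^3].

E[X^3] = Σ x^3·P(X=x)
 = 64·0.16 + 125·0.14 + 216·0.21 + 343·0.27 + 512·0.22
 = 10.24 + 17.5 + 45.36 + 92.61 + 112.64
 = 278.35

278.35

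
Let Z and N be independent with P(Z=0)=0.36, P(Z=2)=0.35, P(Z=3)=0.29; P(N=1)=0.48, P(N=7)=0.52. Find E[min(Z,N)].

E[min(Z,N)] = Σ_z Σ_n min(z,n) · P(Z=z)P(N=n)
 = 0·0.1728 + 0·0.1872 + 1·0.168 + 2·0.182 + 1·0.1392 + 3·0.1508
 = 0 + 0 + 0.168 + 0.364 + 0.1392 + 0.4524
 = 1.1236

1.1236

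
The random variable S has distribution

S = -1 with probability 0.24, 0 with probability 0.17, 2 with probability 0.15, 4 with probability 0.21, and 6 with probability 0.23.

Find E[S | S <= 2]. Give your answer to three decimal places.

P(S <= 2) = 0.24 + 0.17 + 0.15 = 0.56.
E[S | S <= 2] = [(-1)·0.24 + 0·0.17 + 2·0.15] / 0.56
 = 0.06 / 0.56
 = 3/28

0.107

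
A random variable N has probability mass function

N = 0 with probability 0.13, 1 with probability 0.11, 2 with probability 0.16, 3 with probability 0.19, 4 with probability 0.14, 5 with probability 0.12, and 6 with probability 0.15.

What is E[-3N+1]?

E[-3N+1] = Σ (-3n+1)·P(N=n)
 = 1·0.13 + (-2)·0.11 + (-5)·0.16 + (-8)·0.19 + (-11)·0.14 + (-14)·0.12 + (-17)·0.15
 = 0.13 + (-0.22) + (-0.8) + (-1.52) + (-1.54) + (-1.68) + (-2.55)
 = -8.18

-8.18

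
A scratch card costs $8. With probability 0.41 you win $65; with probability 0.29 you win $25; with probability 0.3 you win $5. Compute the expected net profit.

E[payout] = 65·0.41 + 25·0.29 + 5·0.3
 = 26.65 + 7.25 + 1.5
 = 35.4
Net = 35.4 - 8 = 27.4

27.4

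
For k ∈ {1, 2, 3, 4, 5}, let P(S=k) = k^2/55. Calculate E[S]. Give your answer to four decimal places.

4.0909

E[S] = Σ s·P(S=s)
 = 1·1/55 + 2·4/55 + 3·9/55 + 4·16/55 + 5·5/11
 = 1/55 + 8/55 + 27/55 + 64/55 + 25/11
 = 45/11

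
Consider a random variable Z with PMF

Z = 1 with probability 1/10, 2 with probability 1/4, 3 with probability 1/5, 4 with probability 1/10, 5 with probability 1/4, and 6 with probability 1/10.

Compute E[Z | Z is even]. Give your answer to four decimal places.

3.3333

P(Z is even) = 1/4 + 1/10 + 1/10 = 9/20.
E[Z | Z is even] = [2·1/4 + 4·1/10 + 6·1/10] / (9/20)
 = 3/2 / (9/20)
 = 10/3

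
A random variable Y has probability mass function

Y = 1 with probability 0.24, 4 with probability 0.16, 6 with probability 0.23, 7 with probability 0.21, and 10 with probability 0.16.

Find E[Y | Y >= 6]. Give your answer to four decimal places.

P(Y >= 6) = 0.23 + 0.21 + 0.16 = 0.6.
E[Y | Y >= 6] = [6·0.23 + 7·0.21 + 10·0.16] / 0.6
 = 4.45 / 0.6
 = 89/12

7.4167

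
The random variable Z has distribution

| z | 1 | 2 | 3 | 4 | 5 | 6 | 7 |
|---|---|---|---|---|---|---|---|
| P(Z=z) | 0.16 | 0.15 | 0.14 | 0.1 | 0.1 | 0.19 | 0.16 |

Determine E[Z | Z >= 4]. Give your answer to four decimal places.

5.7455

P(Z >= 4) = 0.1 + 0.1 + 0.19 + 0.16 = 0.55.
E[Z | Z >= 4] = [4·0.1 + 5·0.1 + 6·0.19 + 7·0.16] / 0.55
 = 3.16 / 0.55
 = 316/55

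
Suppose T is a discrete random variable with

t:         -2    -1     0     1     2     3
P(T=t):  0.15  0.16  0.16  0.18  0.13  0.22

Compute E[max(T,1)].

1.57

E[max(T,1)] = Σ max(t,1)·P(T=t)
 = 1·0.15 + 1·0.16 + 1·0.16 + 1·0.18 + 2·0.13 + 3·0.22
 = 0.15 + 0.16 + 0.16 + 0.18 + 0.26 + 0.66
 = 1.57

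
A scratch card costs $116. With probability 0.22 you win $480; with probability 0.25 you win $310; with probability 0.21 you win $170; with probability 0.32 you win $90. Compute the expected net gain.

E[payout] = 480·0.22 + 310·0.25 + 170·0.21 + 90·0.32
 = 105.6 + 77.5 + 35.7 + 28.8
 = 247.6
Net = 247.6 - 116 = 131.6

131.6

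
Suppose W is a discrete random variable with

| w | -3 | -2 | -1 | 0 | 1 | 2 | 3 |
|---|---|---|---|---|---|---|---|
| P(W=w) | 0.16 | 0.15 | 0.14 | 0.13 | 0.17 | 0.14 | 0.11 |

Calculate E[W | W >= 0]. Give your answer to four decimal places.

1.4182

P(W >= 0) = 0.13 + 0.17 + 0.14 + 0.11 = 0.55.
E[W | W >= 0] = [0·0.13 + 1·0.17 + 2·0.14 + 3·0.11] / 0.55
 = 0.78 / 0.55
 = 78/55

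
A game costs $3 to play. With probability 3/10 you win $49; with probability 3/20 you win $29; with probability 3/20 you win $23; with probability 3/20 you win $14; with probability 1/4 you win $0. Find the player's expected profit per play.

E[payout] = 49·3/10 + 29·3/20 + 23·3/20 + 14·3/20 + 0·1/4
 = 147/10 + 87/20 + 69/20 + 21/10 + 0
 = 123/5
Net = 123/5 - 3 = 108/5

21.6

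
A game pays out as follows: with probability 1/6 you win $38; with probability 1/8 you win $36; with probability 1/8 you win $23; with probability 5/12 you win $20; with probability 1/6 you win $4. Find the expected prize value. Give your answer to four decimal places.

22.7083

E[payout] = 38·1/6 + 36·1/8 + 23·1/8 + 20·5/12 + 4·1/6
 = 19/3 + 9/2 + 23/8 + 25/3 + 2/3
 = 545/24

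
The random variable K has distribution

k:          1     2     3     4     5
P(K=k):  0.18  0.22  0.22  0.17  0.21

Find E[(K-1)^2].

E[(K-1)^2] = Σ (k-1)^2·P(K=k)
 = 0·0.18 + 1·0.22 + 4·0.22 + 9·0.17 + 16·0.21
 = 0 + 0.22 + 0.88 + 1.53 + 3.36
 = 5.99

5.99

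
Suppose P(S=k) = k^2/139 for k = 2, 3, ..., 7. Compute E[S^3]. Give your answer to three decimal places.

208.683

E[S^3] = Σ s^3·P(S=s)
 = 8·4/139 + 27·9/139 + 64·16/139 + 125·25/139 + 216·36/139 + 343·49/139
 = 32/139 + 243/139 + 1024/139 + 3125/139 + 7776/139 + 16807/139
 = 29007/139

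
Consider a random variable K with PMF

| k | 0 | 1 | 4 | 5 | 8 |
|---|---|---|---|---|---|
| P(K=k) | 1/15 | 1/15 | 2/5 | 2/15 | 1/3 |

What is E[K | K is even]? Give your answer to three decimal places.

5.333

P(K is even) = 1/15 + 2/5 + 1/3 = 4/5.
E[K | K is even] = [0·1/15 + 4·2/5 + 8·1/3] / (4/5)
 = 64/15 / (4/5)
 = 16/3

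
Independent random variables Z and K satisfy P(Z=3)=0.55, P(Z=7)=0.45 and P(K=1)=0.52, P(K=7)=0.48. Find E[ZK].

18.624

E[ZK] = Σ_z Σ_k zk · P(Z=z)P(K=k)
 = 3·0.286 + 21·0.264 + 7·0.234 + 49·0.216
 = 0.858 + 5.544 + 1.638 + 10.584
 = 18.624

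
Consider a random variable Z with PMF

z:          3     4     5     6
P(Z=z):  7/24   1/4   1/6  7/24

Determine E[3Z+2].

E[3Z+2] = Σ (3z+2)·P(Z=z)
 = 11·7/24 + 14·1/4 + 17·1/6 + 20·7/24
 = 77/24 + 7/2 + 17/6 + 35/6
 = 123/8

15.375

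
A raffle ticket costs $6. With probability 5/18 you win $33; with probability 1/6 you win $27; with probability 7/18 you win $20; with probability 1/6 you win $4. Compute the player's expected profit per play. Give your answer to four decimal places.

16.1111

E[payout] = 33·5/18 + 27·1/6 + 20·7/18 + 4·1/6
 = 55/6 + 9/2 + 70/9 + 2/3
 = 199/9
Net = 199/9 - 6 = 145/9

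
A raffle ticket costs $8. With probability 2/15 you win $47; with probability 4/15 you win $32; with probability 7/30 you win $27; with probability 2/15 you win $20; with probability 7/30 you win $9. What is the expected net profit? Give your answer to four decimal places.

E[payout] = 47·2/15 + 32·4/15 + 27·7/30 + 20·2/15 + 9·7/30
 = 94/15 + 128/15 + 63/10 + 8/3 + 21/10
 = 388/15
Net = 388/15 - 8 = 268/15

17.8667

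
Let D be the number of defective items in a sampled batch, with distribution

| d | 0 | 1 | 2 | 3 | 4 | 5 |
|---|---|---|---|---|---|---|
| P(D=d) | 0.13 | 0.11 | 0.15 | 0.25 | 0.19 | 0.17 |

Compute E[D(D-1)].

7.48

E[D(D-1)] = Σ d(d-1)·P(D=d)
 = 0·0.13 + 0·0.11 + 2·0.15 + 6·0.25 + 12·0.19 + 20·0.17
 = 0 + 0 + 0.3 + 1.5 + 2.28 + 3.4
 = 7.48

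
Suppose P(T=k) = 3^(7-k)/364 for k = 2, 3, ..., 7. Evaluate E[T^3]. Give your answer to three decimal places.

E[T^3] = Σ t^3·P(T=t)
 = 8·243/364 + 27·81/364 + 64·27/364 + 125·9/364 + 216·3/364 + 343·1/364
 = 486/91 + 2187/364 + 432/91 + 1125/364 + 162/91 + 49/52
 = 7975/364

21.909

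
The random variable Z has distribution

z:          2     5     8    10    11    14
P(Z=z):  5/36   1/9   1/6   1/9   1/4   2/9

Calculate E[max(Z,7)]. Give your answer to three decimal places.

10.056

E[max(Z,7)] = Σ max(z,7)·P(Z=z)
 = 7·5/36 + 7·1/9 + 8·1/6 + 10·1/9 + 11·1/4 + 14·2/9
 = 35/36 + 7/9 + 4/3 + 10/9 + 11/4 + 28/9
 = 181/18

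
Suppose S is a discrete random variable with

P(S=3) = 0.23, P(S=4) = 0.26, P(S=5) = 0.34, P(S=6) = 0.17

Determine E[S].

4.45

E[S] = Σ s·P(S=s)
 = 3·0.23 + 4·0.26 + 5·0.34 + 6·0.17
 = 0.69 + 1.04 + 1.7 + 1.02
 = 4.45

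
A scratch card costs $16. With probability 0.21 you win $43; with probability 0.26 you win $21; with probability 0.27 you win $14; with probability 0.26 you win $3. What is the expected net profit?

E[payout] = 43·0.21 + 21·0.26 + 14·0.27 + 3·0.26
 = 9.03 + 5.46 + 3.78 + 0.78
 = 19.05
Net = 19.05 - 16 = 3.05

3.05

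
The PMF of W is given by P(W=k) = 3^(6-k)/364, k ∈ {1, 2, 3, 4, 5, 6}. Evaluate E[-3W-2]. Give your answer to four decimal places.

E[-3W-2] = Σ (-3w-2)·P(W=w)
 = (-5)·243/364 + (-8)·81/364 + (-11)·27/364 + (-14)·9/364 + (-17)·3/364 + (-20)·1/364
 = (-1215/364) + (-162/91) + (-297/364) + (-9/26) + (-51/364) + (-5/91)
 = -2357/364

-6.4753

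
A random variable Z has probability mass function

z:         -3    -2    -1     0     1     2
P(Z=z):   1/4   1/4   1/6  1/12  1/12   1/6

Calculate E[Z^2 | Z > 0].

P(Z > 0) = 1/12 + 1/6 = 1/4.
E[Z^2 | Z > 0] = [1·1/12 + 4·1/6] / (1/4)
 = 3/4 / (1/4)
 = 3

3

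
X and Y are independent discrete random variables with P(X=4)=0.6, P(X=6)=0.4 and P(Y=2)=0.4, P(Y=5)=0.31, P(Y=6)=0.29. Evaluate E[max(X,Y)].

E[max(X,Y)] = Σ_x Σ_y max(x,y) · P(X=x)P(Y=y)
 = 4·0.24 + 5·0.186 + 6·0.174 + 6·0.16 + 6·0.124 + 6·0.116
 = 0.96 + 0.93 + 1.044 + 0.96 + 0.744 + 0.696
 = 5.334

5.334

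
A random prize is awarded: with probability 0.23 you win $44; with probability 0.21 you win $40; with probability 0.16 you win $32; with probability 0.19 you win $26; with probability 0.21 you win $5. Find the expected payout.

E[payout] = 44·0.23 + 40·0.21 + 32·0.16 + 26·0.19 + 5·0.21
 = 10.12 + 8.4 + 5.12 + 4.94 + 1.05
 = 29.63

29.63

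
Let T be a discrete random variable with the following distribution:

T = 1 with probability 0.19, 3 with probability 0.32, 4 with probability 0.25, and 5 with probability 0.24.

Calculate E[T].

3.35

E[T] = Σ t·P(T=t)
 = 1·0.19 + 3·0.32 + 4·0.25 + 5·0.24
 = 0.19 + 0.96 + 1 + 1.2
 = 3.35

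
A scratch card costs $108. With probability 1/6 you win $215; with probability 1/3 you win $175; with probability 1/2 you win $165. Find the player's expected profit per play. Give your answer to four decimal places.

E[payout] = 215·1/6 + 175·1/3 + 165·1/2
 = 215/6 + 175/3 + 165/2
 = 530/3
Net = 530/3 - 108 = 206/3

68.6667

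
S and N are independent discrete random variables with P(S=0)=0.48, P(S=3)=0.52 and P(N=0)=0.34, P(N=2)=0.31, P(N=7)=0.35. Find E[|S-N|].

2.8932

E[|S-N|] = Σ_s Σ_n |s-n| · P(S=s)P(N=n)
 = 0·0.1632 + 2·0.1488 + 7·0.168 + 3·0.1768 + 1·0.1612 + 4·0.182
 = 0 + 0.2976 + 1.176 + 0.5304 + 0.1612 + 0.728
 = 2.8932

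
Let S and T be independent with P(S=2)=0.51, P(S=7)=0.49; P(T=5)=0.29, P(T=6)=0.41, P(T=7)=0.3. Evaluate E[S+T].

E[S+T] = Σ_s Σ_t (s+t) · P(S=s)P(T=t)
 = 7·0.1479 + 8·0.2091 + 9·0.153 + 12·0.1421 + 13·0.2009 + 14·0.147
 = 1.0353 + 1.6728 + 1.377 + 1.7052 + 2.6117 + 2.058
 = 10.46

10.46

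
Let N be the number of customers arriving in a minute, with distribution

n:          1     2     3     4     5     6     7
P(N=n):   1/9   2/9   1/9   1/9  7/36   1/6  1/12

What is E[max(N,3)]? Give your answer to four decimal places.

4.3333

E[max(N,3)] = Σ max(n,3)·P(N=n)
 = 3·1/9 + 3·2/9 + 3·1/9 + 4·1/9 + 5·7/36 + 6·1/6 + 7·1/12
 = 1/3 + 2/3 + 1/3 + 4/9 + 35/36 + 1 + 7/12
 = 13/3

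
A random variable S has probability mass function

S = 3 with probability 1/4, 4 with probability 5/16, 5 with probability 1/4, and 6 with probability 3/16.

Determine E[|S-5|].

E[|S-5|] = Σ |s-5|·P(S=s)
 = 2·1/4 + 1·5/16 + 0·1/4 + 1·3/16
 = 1/2 + 5/16 + 0 + 3/16
 = 1

1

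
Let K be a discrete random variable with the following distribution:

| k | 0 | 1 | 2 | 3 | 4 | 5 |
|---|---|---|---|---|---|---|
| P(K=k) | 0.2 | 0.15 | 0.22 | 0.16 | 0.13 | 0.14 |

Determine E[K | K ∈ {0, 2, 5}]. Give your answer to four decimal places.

2.0357

P(K ∈ {0, 2, 5}) = 0.2 + 0.22 + 0.14 = 0.56.
E[K | K ∈ {0, 2, 5}] = [0·0.2 + 2·0.22 + 5·0.14] / 0.56
 = 1.14 / 0.56
 = 57/28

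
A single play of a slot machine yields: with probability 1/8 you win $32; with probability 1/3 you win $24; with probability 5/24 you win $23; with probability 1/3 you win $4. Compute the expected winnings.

E[payout] = 32·1/8 + 24·1/3 + 23·5/24 + 4·1/3
 = 4 + 8 + 115/24 + 4/3
 = 145/8

18.125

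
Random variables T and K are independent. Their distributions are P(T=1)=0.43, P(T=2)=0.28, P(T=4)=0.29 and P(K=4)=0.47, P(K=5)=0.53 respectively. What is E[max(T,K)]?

E[max(T,K)] = Σ_t Σ_k max(t,k) · P(T=t)P(K=k)
 = 4·0.2021 + 5·0.2279 + 4·0.1316 + 5·0.1484 + 4·0.1363 + 5·0.1537
 = 0.8084 + 1.1395 + 0.5264 + 0.742 + 0.5452 + 0.7685
 = 4.53

4.53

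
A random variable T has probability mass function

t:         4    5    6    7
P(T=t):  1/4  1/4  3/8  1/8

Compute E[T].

E[T] = Σ t·P(T=t)
 = 4·1/4 + 5·1/4 + 6·3/8 + 7·1/8
 = 1 + 5/4 + 9/4 + 7/8
 = 43/8

5.375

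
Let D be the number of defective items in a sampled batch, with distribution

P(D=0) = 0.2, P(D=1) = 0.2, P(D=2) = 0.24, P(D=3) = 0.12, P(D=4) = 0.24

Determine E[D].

2

E[D] = Σ d·P(D=d)
 = 0·0.2 + 1·0.2 + 2·0.24 + 3·0.12 + 4·0.24
 = 0 + 0.2 + 0.48 + 0.36 + 0.96
 = 2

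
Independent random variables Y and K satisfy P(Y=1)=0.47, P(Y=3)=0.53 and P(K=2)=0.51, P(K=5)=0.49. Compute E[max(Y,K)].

3.7403

E[max(Y,K)] = Σ_y Σ_k max(y,k) · P(Y=y)P(K=k)
 = 2·0.2397 + 5·0.2303 + 3·0.2703 + 5·0.2597
 = 0.4794 + 1.1515 + 0.8109 + 1.2985
 = 3.7403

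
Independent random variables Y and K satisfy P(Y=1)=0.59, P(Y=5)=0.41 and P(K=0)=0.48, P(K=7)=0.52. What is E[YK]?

9.6096

E[YK] = Σ_y Σ_k yk · P(Y=y)P(K=k)
 = 0·0.2832 + 7·0.3068 + 0·0.1968 + 35·0.2132
 = 0 + 2.1476 + 0 + 7.462
 = 9.6096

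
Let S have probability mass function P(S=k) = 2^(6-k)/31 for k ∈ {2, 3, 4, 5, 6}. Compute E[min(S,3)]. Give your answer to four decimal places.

E[min(S,3)] = Σ min(s,3)·P(S=s)
 = 2·16/31 + 3·8/31 + 3·4/31 + 3·2/31 + 3·1/31
 = 32/31 + 24/31 + 12/31 + 6/31 + 3/31
 = 77/31

2.4839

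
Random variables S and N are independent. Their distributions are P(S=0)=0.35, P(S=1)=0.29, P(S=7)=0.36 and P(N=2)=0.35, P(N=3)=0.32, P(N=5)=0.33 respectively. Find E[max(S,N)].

E[max(S,N)] = Σ_s Σ_n max(s,n) · P(S=s)P(N=n)
 = 2·0.1225 + 3·0.112 + 5·0.1155 + 2·0.1015 + 3·0.0928 + 5·0.0957 + 7·0.126 + 7·0.1152 + 7·0.1188
 = 0.245 + 0.336 + 0.5775 + 0.203 + 0.2784 + 0.4785 + 0.882 + 0.8064 + 0.8316
 = 4.6384

4.6384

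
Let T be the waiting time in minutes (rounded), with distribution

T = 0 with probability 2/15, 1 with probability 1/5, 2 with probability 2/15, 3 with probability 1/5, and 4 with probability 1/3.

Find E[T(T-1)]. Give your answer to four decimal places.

E[T(T-1)] = Σ t(t-1)·P(T=t)
 = 0·2/15 + 0·1/5 + 2·2/15 + 6·1/5 + 12·1/3
 = 0 + 0 + 4/15 + 6/5 + 4
 = 82/15

5.4667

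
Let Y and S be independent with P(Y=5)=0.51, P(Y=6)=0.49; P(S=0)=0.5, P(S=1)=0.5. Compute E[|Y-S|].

E[|Y-S|] = Σ_y Σ_s |y-s| · P(Y=y)P(S=s)
 = 5·0.255 + 4·0.255 + 6·0.245 + 5·0.245
 = 1.275 + 1.02 + 1.47 + 1.225
 = 4.99

4.99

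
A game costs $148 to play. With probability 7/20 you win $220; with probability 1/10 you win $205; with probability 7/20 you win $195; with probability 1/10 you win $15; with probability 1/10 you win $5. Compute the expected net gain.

19.75

E[payout] = 220·7/20 + 205·1/10 + 195·7/20 + 15·1/10 + 5·1/10
 = 77 + 41/2 + 273/4 + 3/2 + 1/2
 = 671/4
Net = 671/4 - 148 = 79/4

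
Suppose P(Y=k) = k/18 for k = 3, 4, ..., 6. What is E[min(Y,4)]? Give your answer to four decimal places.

3.8333

E[min(Y,4)] = Σ min(y,4)·P(Y=y)
 = 3·1/6 + 4·2/9 + 4·5/18 + 4·1/3
 = 1/2 + 8/9 + 10/9 + 4/3
 = 23/6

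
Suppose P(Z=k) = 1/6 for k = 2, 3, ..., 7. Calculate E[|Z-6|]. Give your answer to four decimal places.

E[|Z-6|] = Σ |z-6|·P(Z=z)
 = 4·1/6 + 3·1/6 + 2·1/6 + 1·1/6 + 0·1/6 + 1·1/6
 = 2/3 + 1/2 + 1/3 + 1/6 + 0 + 1/6
 = 11/6

1.8333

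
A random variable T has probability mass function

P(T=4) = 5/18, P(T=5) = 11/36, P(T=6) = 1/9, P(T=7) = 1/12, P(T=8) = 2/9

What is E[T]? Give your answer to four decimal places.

E[T] = Σ t·P(T=t)
 = 4·5/18 + 5·11/36 + 6·1/9 + 7·1/12 + 8·2/9
 = 10/9 + 55/36 + 2/3 + 7/12 + 16/9
 = 17/3

5.6667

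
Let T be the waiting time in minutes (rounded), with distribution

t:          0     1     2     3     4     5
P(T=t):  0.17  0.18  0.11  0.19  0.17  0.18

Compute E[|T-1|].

1.89

E[|T-1|] = Σ |t-1|·P(T=t)
 = 1·0.17 + 0·0.18 + 1·0.11 + 2·0.19 + 3·0.17 + 4·0.18
 = 0.17 + 0 + 0.11 + 0.38 + 0.51 + 0.72
 = 1.89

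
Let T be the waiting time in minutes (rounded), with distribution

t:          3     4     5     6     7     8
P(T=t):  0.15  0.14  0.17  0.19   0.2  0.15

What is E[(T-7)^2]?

E[(T-7)^2] = Σ (t-7)^2·P(T=t)
 = 16·0.15 + 9·0.14 + 4·0.17 + 1·0.19 + 0·0.2 + 1·0.15
 = 2.4 + 1.26 + 0.68 + 0.19 + 0 + 0.15
 = 4.68

4.68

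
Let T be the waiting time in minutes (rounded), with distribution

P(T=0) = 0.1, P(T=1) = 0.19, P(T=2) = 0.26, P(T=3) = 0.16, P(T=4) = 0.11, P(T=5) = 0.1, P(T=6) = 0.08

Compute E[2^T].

E[2^T] = Σ 2^t·P(T=t)
 = 1·0.1 + 2·0.19 + 4·0.26 + 8·0.16 + 16·0.11 + 32·0.1 + 64·0.08
 = 0.1 + 0.38 + 1.04 + 1.28 + 1.76 + 3.2 + 5.12
 = 12.88

12.88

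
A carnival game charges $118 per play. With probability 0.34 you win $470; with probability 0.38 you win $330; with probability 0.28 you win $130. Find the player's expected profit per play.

203.6

E[payout] = 470·0.34 + 330·0.38 + 130·0.28
 = 159.8 + 125.4 + 36.4
 = 321.6
Net = 321.6 - 118 = 203.6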